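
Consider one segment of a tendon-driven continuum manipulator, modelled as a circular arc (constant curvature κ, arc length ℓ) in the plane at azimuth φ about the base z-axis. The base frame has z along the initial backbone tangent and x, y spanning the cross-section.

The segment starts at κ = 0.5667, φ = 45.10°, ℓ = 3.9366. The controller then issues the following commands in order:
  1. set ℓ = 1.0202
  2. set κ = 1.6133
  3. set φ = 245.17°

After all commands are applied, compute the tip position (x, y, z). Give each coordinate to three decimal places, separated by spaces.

-0.280 -0.605 0.618

initial: κ=0.5667, φ=45.10°, ℓ=3.9366
cmd 1: set ℓ=1.0202 → (κ,φ,ℓ)=(0.5667,45.10°,1.0202) → tip=(0.2024,0.2031,0.9643)
cmd 2: set κ=1.6133 → (κ,φ,ℓ)=(1.6133,45.10°,1.0202) → tip=(0.4704,0.4720,0.6181)
cmd 3: set φ=245.17° → (κ,φ,ℓ)=(1.6133,245.17°,1.0202) → tip=(-0.2798,-0.6048,0.6181)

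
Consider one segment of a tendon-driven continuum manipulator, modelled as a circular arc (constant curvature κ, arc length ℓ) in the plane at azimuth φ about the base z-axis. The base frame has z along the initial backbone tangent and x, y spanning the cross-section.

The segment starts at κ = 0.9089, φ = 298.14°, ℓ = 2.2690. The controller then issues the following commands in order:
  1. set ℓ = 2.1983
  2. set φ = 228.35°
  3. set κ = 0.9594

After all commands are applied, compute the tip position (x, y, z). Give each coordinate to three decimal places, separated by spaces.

initial: κ=0.9089, φ=298.14°, ℓ=2.2690
cmd 1: set ℓ=2.1983 → (κ,φ,ℓ)=(0.9089,298.14°,2.1983) → tip=(0.7339,-1.3722,1.0013)
cmd 2: set φ=228.35° → (κ,φ,ℓ)=(0.9089,228.35°,2.1983) → tip=(-1.0342,-1.1628,1.0013)
cmd 3: set κ=0.9594 → (κ,φ,ℓ)=(0.9594,228.35°,2.1983) → tip=(-1.0478,-1.1781,0.8949)

-1.048 -1.178 0.895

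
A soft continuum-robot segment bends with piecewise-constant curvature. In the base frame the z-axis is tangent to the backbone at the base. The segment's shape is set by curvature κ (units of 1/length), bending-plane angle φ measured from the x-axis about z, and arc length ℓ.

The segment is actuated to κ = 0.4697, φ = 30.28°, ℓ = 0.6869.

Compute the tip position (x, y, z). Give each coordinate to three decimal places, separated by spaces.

0.095 0.055 0.675

θ = κ·ℓ = 0.4697 × 0.6869 = 0.32264 rad
ρ = (1 − cos θ)/κ = (1 − 0.94840)/0.4697 = 0.10985
z = sin θ / κ = 0.31707/0.4697 = 0.67504
x = ρ cos φ = 0.10985 × cos(30.28°) = 0.09486
y = ρ sin φ = 0.10985 × sin(30.28°) = 0.05539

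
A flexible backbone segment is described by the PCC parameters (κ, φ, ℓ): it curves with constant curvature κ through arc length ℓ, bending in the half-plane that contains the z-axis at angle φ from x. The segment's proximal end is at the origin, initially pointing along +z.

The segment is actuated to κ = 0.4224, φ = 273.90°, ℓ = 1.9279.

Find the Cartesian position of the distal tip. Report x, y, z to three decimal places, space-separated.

0.051 -0.741 1.722

θ = κ·ℓ = 0.4224 × 1.9279 = 0.81434 rad
ρ = (1 − cos θ)/κ = (1 − 0.68634)/0.4224 = 0.74255
z = sin θ / κ = 0.72728/0.4224 = 1.72177
x = ρ cos φ = 0.74255 × cos(273.90°) = 0.05051
y = ρ sin φ = 0.74255 × sin(273.90°) = -0.74084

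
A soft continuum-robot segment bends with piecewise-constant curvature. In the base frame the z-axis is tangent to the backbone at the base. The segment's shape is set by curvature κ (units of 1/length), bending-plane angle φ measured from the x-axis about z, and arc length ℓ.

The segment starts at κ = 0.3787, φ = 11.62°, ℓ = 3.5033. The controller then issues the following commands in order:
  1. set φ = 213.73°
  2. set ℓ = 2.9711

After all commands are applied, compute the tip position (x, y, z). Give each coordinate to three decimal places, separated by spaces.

-1.250 -0.834 2.383

initial: κ=0.3787, φ=11.62°, ℓ=3.5033
cmd 1: set φ=213.73° → (κ,φ,ℓ)=(0.3787,213.73°,3.5033) → tip=(-1.6653,-1.1119,2.5623)
cmd 2: set ℓ=2.9711 → (κ,φ,ℓ)=(0.3787,213.73°,2.9711) → tip=(-1.2495,-0.8343,2.3827)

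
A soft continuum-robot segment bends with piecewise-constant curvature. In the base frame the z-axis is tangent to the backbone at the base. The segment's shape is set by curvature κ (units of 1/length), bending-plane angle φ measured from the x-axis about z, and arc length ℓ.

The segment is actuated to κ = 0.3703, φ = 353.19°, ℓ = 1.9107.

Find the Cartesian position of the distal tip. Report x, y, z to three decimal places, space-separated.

θ = κ·ℓ = 0.3703 × 1.9107 = 0.70753 rad
ρ = (1 − cos θ)/κ = (1 − 0.75997)/0.3703 = 0.64821
z = sin θ / κ = 0.64996/0.3703 = 1.75523
x = ρ cos φ = 0.64821 × cos(353.19°) = 0.64364
y = ρ sin φ = 0.64821 × sin(353.19°) = -0.07686

0.644 -0.077 1.755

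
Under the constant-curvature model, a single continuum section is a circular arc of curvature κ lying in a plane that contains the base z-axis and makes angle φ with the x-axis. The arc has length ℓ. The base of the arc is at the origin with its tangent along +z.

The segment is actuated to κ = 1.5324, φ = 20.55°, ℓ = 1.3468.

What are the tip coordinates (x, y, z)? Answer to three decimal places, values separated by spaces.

0.900 0.337 0.575

θ = κ·ℓ = 1.5324 × 1.3468 = 2.06384 rad
ρ = (1 − cos θ)/κ = (1 − -0.47331)/1.5324 = 0.96144
z = sin θ / κ = 0.88090/1.5324 = 0.57485
x = ρ cos φ = 0.96144 × cos(20.55°) = 0.90026
y = ρ sin φ = 0.96144 × sin(20.55°) = 0.33749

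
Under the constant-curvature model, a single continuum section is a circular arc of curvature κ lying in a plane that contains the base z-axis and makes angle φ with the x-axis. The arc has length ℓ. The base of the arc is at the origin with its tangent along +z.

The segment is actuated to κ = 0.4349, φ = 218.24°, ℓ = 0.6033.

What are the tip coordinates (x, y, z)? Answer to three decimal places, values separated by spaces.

-0.062 -0.049 0.596

θ = κ·ℓ = 0.4349 × 0.6033 = 0.26238 rad
ρ = (1 − cos θ)/κ = (1 − 0.96578)/0.4349 = 0.07869
z = sin θ / κ = 0.25938/0.4349 = 0.59640
x = ρ cos φ = 0.07869 × cos(218.24°) = -0.06181
y = ρ sin φ = 0.07869 × sin(218.24°) = -0.04871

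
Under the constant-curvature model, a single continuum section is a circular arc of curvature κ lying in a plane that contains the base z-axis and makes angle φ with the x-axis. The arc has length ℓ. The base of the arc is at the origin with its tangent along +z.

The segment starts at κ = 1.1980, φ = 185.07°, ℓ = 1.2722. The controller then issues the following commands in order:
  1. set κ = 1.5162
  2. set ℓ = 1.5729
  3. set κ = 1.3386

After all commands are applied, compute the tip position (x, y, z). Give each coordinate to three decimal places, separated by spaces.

initial: κ=1.1980, φ=185.07°, ℓ=1.2722
cmd 1: set κ=1.5162 → (κ,φ,ℓ)=(1.5162,185.07°,1.2722) → tip=(-0.8872,-0.0787,0.6177)
cmd 2: set ℓ=1.5729 → (κ,φ,ℓ)=(1.5162,185.07°,1.5729) → tip=(-1.1346,-0.1007,0.4528)
cmd 3: set κ=1.3386 → (κ,φ,ℓ)=(1.3386,185.07°,1.5729) → tip=(-1.1233,-0.0997,0.6428)

-1.123 -0.100 0.643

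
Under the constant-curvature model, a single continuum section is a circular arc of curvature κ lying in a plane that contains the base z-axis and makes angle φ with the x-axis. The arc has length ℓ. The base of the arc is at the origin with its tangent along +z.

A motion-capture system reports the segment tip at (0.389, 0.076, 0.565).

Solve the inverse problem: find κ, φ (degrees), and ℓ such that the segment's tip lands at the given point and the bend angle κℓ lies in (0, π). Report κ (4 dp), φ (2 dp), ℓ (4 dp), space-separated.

1.6642 11.05 0.7352

ρ = √(x²+y²) = √(0.389² + 0.076²) = 0.39635
φ = atan2(y, x) mod 360° = atan2(0.076, 0.389) = 11.0548°
|p|² = ρ² + z² = 0.39635² + 0.565² = 0.47632
κ = 2ρ / |p|² = 2×0.39635 / 0.47632 = 1.66423
θ = 2·atan2(ρ, z) = 2·atan2(0.39635, 0.565) = 1.22348 rad
ℓ = θ/κ = 1.22348/1.66423 = 0.73516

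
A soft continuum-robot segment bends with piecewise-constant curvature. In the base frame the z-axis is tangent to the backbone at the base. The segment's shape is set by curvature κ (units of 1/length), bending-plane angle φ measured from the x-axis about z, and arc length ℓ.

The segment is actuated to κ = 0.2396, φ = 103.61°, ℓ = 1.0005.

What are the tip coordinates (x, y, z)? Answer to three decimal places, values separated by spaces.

θ = κ·ℓ = 0.2396 × 1.0005 = 0.23972 rad
ρ = (1 − cos θ)/κ = (1 − 0.97140)/0.2396 = 0.11935
z = sin θ / κ = 0.23743/0.2396 = 0.99095
x = ρ cos φ = 0.11935 × cos(103.61°) = -0.02808
y = ρ sin φ = 0.11935 × sin(103.61°) = 0.11600

-0.028 0.116 0.991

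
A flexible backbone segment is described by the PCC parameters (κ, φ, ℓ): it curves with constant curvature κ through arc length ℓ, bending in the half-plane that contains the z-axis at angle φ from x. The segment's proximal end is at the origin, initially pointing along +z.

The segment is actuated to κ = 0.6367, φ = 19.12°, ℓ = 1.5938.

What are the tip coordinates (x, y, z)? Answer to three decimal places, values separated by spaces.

0.701 0.243 1.334

θ = κ·ℓ = 0.6367 × 1.5938 = 1.01477 rad
ρ = (1 − cos θ)/κ = (1 − 0.52781)/0.6367 = 0.74162
z = sin θ / κ = 0.84936/0.6367 = 1.33400
x = ρ cos φ = 0.74162 × cos(19.12°) = 0.70070
y = ρ sin φ = 0.74162 × sin(19.12°) = 0.24291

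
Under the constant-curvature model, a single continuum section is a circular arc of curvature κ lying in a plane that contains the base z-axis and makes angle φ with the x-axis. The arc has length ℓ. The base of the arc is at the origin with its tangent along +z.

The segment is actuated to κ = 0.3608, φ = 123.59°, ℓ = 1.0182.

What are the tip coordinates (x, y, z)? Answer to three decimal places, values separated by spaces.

-0.102 0.154 0.995

θ = κ·ℓ = 0.3608 × 1.0182 = 0.36737 rad
ρ = (1 − cos θ)/κ = (1 − 0.93328)/0.3608 = 0.18493
z = sin θ / κ = 0.35916/0.3608 = 0.99545
x = ρ cos φ = 0.18493 × cos(123.59°) = -0.10231
y = ρ sin φ = 0.18493 × sin(123.59°) = 0.15405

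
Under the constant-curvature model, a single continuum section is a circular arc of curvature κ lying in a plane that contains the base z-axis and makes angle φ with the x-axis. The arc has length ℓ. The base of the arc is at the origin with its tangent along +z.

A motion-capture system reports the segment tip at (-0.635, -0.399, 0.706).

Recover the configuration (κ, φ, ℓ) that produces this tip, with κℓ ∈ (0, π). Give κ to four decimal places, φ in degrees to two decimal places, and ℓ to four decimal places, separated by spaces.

ρ = √(x²+y²) = √(-0.635² + -0.399²) = 0.74995
φ = atan2(y, x) mod 360° = atan2(-0.399, -0.635) = 212.1431°
|p|² = ρ² + z² = 0.74995² + 0.706² = 1.06086
κ = 2ρ / |p|² = 2×0.74995 / 1.06086 = 1.41385
θ = 2·atan2(ρ, z) = 2·atan2(0.74995, 0.706) = 1.63115 rad
ℓ = θ/κ = 1.63115/1.41385 = 1.15369

1.4139 212.14 1.1537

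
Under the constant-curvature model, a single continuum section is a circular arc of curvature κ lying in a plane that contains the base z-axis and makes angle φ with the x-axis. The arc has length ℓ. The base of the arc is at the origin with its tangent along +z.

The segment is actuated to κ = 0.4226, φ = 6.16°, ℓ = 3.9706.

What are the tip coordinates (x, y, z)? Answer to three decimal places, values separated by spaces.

2.604 0.281 2.353

θ = κ·ℓ = 0.4226 × 3.9706 = 1.67798 rad
ρ = (1 − cos θ)/κ = (1 − -0.10697)/0.4226 = 2.61944
z = sin θ / κ = 0.99426/0.4226 = 2.35273
x = ρ cos φ = 2.61944 × cos(6.16°) = 2.60431
y = ρ sin φ = 2.61944 × sin(6.16°) = 0.28108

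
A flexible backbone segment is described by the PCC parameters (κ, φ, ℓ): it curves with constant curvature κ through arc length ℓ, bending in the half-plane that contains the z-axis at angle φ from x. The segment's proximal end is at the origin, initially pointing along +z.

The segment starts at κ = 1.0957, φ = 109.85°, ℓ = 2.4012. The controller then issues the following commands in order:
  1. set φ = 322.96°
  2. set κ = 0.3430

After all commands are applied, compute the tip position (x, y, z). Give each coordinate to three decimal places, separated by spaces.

initial: κ=1.0957, φ=109.85°, ℓ=2.4012
cmd 1: set φ=322.96° → (κ,φ,ℓ)=(1.0957,322.96°,2.4012) → tip=(1.3641,-1.0294,0.4460)
cmd 2: set κ=0.3430 → (κ,φ,ℓ)=(0.3430,322.96°,2.4012) → tip=(0.7457,-0.5627,2.1388)

0.746 -0.563 2.139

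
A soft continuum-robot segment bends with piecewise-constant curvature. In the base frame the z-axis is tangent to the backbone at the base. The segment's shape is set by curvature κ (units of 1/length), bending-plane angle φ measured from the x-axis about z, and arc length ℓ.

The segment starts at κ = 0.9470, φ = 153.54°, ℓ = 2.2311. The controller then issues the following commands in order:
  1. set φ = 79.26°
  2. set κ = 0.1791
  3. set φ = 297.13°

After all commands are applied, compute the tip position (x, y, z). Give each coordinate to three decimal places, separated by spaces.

initial: κ=0.9470, φ=153.54°, ℓ=2.2311
cmd 1: set φ=79.26° → (κ,φ,ℓ)=(0.9470,79.26°,2.2311) → tip=(0.2983,1.5727,0.9046)
cmd 2: set κ=0.1791 → (κ,φ,ℓ)=(0.1791,79.26°,2.2311) → tip=(0.0820,0.4322,2.1722)
cmd 3: set φ=297.13° → (κ,φ,ℓ)=(0.1791,297.13°,2.2311) → tip=(0.2006,-0.3915,2.1722)

0.201 -0.391 2.172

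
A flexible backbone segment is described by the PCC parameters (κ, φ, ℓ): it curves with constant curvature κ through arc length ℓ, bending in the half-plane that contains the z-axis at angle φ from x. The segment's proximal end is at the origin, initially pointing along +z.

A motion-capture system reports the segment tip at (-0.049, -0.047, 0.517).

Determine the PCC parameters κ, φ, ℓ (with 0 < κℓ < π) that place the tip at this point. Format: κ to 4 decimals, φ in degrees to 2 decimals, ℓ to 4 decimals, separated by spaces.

0.4994 223.81 0.5229

ρ = √(x²+y²) = √(-0.049² + -0.047²) = 0.06790
φ = atan2(y, x) mod 360° = atan2(-0.047, -0.049) = 223.8065°
|p|² = ρ² + z² = 0.06790² + 0.517² = 0.27190
κ = 2ρ / |p|² = 2×0.06790 / 0.27190 = 0.49943
θ = 2·atan2(ρ, z) = 2·atan2(0.06790, 0.517) = 0.26116 rad
ℓ = θ/κ = 0.26116/0.49943 = 0.52292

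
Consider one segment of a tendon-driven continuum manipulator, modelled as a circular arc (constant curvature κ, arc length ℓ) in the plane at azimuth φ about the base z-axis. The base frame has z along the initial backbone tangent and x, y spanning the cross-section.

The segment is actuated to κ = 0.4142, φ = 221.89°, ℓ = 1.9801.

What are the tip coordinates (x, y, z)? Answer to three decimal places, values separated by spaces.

θ = κ·ℓ = 0.4142 × 1.9801 = 0.82016 rad
ρ = (1 − cos θ)/κ = (1 − 0.68211)/0.4142 = 0.76749
z = sin θ / κ = 0.73125/0.4142 = 1.76546
x = ρ cos φ = 0.76749 × cos(221.89°) = -0.57134
y = ρ sin φ = 0.76749 × sin(221.89°) = -0.51245

-0.571 -0.512 1.765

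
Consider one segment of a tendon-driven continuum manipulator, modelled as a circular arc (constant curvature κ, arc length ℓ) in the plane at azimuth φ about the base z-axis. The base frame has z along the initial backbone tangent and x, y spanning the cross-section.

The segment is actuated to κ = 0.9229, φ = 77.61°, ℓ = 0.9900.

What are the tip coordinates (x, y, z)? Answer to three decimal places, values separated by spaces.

0.090 0.412 0.858

θ = κ·ℓ = 0.9229 × 0.9900 = 0.91367 rad
ρ = (1 − cos θ)/κ = (1 − 0.61084)/0.9229 = 0.42167
z = sin θ / κ = 0.79175/0.9229 = 0.85790
x = ρ cos φ = 0.42167 × cos(77.61°) = 0.09047
y = ρ sin φ = 0.42167 × sin(77.61°) = 0.41185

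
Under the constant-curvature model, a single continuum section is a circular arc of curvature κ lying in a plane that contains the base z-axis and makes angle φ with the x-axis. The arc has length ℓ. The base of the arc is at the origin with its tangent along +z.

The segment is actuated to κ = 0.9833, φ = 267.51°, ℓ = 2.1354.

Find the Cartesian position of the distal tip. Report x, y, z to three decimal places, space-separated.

-0.066 -1.529 0.878

θ = κ·ℓ = 0.9833 × 2.1354 = 2.09974 rad
ρ = (1 − cos θ)/κ = (1 − -0.50462)/0.9833 = 1.53017
z = sin θ / κ = 0.86334/0.9833 = 0.87800
x = ρ cos φ = 1.53017 × cos(267.51°) = -0.06648
y = ρ sin φ = 1.53017 × sin(267.51°) = -1.52873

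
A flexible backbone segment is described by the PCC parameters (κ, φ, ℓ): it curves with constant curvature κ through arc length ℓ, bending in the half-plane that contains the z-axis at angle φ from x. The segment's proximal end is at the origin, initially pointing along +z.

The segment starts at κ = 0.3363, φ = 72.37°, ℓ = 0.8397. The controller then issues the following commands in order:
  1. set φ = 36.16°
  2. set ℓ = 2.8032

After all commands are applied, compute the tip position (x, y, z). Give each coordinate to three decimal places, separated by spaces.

0.990 0.724 2.406

initial: κ=0.3363, φ=72.37°, ℓ=0.8397
cmd 1: set φ=36.16° → (κ,φ,ℓ)=(0.3363,36.16°,0.8397) → tip=(0.0951,0.0695,0.8286)
cmd 2: set ℓ=2.8032 → (κ,φ,ℓ)=(0.3363,36.16°,2.8032) → tip=(0.9901,0.7236,2.4061)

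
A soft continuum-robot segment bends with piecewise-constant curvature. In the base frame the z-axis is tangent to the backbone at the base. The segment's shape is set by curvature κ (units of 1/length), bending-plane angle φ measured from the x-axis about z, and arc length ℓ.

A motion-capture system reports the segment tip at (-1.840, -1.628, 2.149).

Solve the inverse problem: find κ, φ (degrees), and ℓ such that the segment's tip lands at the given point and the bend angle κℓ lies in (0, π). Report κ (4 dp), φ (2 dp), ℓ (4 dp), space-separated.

0.4612 221.50 3.6953

ρ = √(x²+y²) = √(-1.840² + -1.628²) = 2.45682
φ = atan2(y, x) mod 360° = atan2(-1.628, -1.840) = 221.5018°
|p|² = ρ² + z² = 2.45682² + 2.149² = 10.65418
κ = 2ρ / |p|² = 2×2.45682 / 10.65418 = 0.46119
θ = 2·atan2(ρ, z) = 2·atan2(2.45682, 2.149) = 1.70427 rad
ℓ = θ/κ = 1.70427/0.46119 = 3.69533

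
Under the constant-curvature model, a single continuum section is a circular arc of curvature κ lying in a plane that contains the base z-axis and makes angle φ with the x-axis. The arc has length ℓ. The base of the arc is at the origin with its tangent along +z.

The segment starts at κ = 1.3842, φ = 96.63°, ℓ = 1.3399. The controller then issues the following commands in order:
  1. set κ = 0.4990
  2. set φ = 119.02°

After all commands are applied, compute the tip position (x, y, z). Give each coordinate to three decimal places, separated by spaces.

-0.209 0.377 1.242

initial: κ=1.3842, φ=96.63°, ℓ=1.3399
cmd 1: set κ=0.4990 → (κ,φ,ℓ)=(0.4990,96.63°,1.3399) → tip=(-0.0498,0.4286,1.2423)
cmd 2: set φ=119.02° → (κ,φ,ℓ)=(0.4990,119.02°,1.3399) → tip=(-0.2093,0.3773,1.2423)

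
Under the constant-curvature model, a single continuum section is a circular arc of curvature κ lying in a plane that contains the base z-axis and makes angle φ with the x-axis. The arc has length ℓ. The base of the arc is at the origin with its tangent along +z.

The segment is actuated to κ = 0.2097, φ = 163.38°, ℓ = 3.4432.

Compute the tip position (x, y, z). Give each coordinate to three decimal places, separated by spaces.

θ = κ·ℓ = 0.2097 × 3.4432 = 0.72204 rad
ρ = (1 − cos θ)/κ = (1 − 0.75046)/0.2097 = 1.18999
z = sin θ / κ = 0.66092/0.2097 = 3.15172
x = ρ cos φ = 1.18999 × cos(163.38°) = -1.14027
y = ρ sin φ = 1.18999 × sin(163.38°) = 0.34036

-1.140 0.340 3.152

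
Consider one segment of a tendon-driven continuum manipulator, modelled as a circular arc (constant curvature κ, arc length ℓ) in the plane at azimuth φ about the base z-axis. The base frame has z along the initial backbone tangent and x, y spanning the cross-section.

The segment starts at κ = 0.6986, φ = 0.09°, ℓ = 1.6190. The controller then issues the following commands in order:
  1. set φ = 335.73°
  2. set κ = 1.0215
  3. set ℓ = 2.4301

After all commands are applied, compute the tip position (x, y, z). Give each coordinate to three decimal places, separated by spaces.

initial: κ=0.6986, φ=0.09°, ℓ=1.6190
cmd 1: set φ=335.73° → (κ,φ,ℓ)=(0.6986,335.73°,1.6190) → tip=(0.7494,-0.3379,1.2952)
cmd 2: set κ=1.0215 → (κ,φ,ℓ)=(1.0215,335.73°,1.6190) → tip=(0.9664,-0.4358,0.9756)
cmd 3: set ℓ=2.4301 → (κ,φ,ℓ)=(1.0215,335.73°,2.4301) → tip=(1.5979,-0.7205,0.5996)

1.598 -0.720 0.600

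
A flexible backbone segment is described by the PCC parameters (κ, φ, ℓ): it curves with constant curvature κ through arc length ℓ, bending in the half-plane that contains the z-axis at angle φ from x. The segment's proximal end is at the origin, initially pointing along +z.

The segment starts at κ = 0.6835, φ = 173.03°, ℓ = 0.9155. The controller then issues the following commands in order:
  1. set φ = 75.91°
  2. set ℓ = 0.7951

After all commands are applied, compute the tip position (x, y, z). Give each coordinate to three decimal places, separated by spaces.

0.051 0.204 0.757

initial: κ=0.6835, φ=173.03°, ℓ=0.9155
cmd 1: set φ=75.91° → (κ,φ,ℓ)=(0.6835,75.91°,0.9155) → tip=(0.0675,0.2689,0.8569)
cmd 2: set ℓ=0.7951 → (κ,φ,ℓ)=(0.6835,75.91°,0.7951) → tip=(0.0513,0.2044,0.7565)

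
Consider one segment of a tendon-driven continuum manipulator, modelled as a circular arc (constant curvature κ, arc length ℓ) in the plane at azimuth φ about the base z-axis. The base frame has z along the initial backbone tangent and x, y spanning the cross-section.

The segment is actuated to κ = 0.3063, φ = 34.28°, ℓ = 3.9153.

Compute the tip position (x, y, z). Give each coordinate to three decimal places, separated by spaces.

θ = κ·ℓ = 0.3063 × 3.9153 = 1.19926 rad
ρ = (1 − cos θ)/κ = (1 − 0.36305)/0.3063 = 2.07949
z = sin θ / κ = 0.93177/0.3063 = 3.04202
x = ρ cos φ = 2.07949 × cos(34.28°) = 1.71828
y = ρ sin φ = 2.07949 × sin(34.28°) = 1.17125

1.718 1.171 3.042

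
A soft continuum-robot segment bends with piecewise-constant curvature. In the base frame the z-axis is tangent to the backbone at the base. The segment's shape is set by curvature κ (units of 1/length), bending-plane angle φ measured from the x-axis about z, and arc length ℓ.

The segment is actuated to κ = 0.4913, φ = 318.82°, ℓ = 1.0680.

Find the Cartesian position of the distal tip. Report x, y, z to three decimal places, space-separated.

0.206 -0.180 1.020

θ = κ·ℓ = 0.4913 × 1.0680 = 0.52471 rad
ρ = (1 − cos θ)/κ = (1 − 0.86547)/0.4913 = 0.27382
z = sin θ / κ = 0.50096/0.4913 = 1.01966
x = ρ cos φ = 0.27382 × cos(318.82°) = 0.20609
y = ρ sin φ = 0.27382 × sin(318.82°) = -0.18029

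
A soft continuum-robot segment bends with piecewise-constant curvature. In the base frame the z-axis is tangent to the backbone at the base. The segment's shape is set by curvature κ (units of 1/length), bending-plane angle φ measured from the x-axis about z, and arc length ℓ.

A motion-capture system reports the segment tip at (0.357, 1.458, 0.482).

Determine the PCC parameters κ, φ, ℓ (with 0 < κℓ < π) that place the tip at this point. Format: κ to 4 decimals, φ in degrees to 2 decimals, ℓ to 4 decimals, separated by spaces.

1.2078 76.24 2.0865

ρ = √(x²+y²) = √(0.357² + 1.458²) = 1.50107
φ = atan2(y, x) mod 360° = atan2(1.458, 0.357) = 76.2415°
|p|² = ρ² + z² = 1.50107² + 0.482² = 2.48554
κ = 2ρ / |p|² = 2×1.50107 / 2.48554 = 1.20784
θ = 2·atan2(ρ, z) = 2·atan2(1.50107, 0.482) = 2.52018 rad
ℓ = θ/κ = 2.52018/1.20784 = 2.08651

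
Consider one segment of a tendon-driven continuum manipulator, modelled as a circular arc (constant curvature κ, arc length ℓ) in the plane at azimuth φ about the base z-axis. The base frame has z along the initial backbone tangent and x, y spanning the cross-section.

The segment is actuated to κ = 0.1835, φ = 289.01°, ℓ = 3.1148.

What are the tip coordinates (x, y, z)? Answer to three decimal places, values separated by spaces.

θ = κ·ℓ = 0.1835 × 3.1148 = 0.57157 rad
ρ = (1 − cos θ)/κ = (1 − 0.84105)/0.1835 = 0.86619
z = sin θ / κ = 0.54095/0.1835 = 2.94795
x = ρ cos φ = 0.86619 × cos(289.01°) = 0.28215
y = ρ sin φ = 0.86619 × sin(289.01°) = -0.81895

0.282 -0.819 2.948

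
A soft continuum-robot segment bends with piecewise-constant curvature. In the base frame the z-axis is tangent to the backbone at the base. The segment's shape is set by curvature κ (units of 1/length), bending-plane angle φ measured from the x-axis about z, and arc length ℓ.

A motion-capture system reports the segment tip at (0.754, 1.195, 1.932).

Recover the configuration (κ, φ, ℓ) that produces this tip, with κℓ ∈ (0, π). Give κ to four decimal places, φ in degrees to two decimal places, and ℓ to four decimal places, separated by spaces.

ρ = √(x²+y²) = √(0.754² + 1.195²) = 1.41299
φ = atan2(y, x) mod 360° = atan2(1.195, 0.754) = 57.7496°
|p|² = ρ² + z² = 1.41299² + 1.932² = 5.72917
κ = 2ρ / |p|² = 2×1.41299 / 5.72917 = 0.49326
θ = 2·atan2(ρ, z) = 2·atan2(1.41299, 1.932) = 1.26293 rad
ℓ = θ/κ = 1.26293/0.49326 = 2.56036

0.4933 57.75 2.5604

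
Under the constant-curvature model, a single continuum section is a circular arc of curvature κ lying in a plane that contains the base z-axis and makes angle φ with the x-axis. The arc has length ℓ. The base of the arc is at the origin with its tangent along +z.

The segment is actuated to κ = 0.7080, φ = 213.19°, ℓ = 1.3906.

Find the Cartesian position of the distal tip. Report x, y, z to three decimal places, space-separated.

-0.528 -0.345 1.177

θ = κ·ℓ = 0.7080 × 1.3906 = 0.98454 rad
ρ = (1 − cos θ)/κ = (1 − 0.55324)/0.7080 = 0.63101
z = sin θ / κ = 0.83302/0.7080 = 1.17658
x = ρ cos φ = 0.63101 × cos(213.19°) = -0.52807
y = ρ sin φ = 0.63101 × sin(213.19°) = -0.34543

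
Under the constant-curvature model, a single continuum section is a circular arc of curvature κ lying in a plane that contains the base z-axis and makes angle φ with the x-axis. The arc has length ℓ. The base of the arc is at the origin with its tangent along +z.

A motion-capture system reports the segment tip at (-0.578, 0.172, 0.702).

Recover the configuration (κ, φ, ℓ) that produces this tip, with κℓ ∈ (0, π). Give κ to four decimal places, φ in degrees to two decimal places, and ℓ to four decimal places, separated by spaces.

ρ = √(x²+y²) = √(-0.578² + 0.172²) = 0.60305
φ = atan2(y, x) mod 360° = atan2(0.172, -0.578) = 163.4282°
|p|² = ρ² + z² = 0.60305² + 0.702² = 0.85647
κ = 2ρ / |p|² = 2×0.60305 / 0.85647 = 1.40822
θ = 2·atan2(ρ, z) = 2·atan2(0.60305, 0.702) = 1.41944 rad
ℓ = θ/κ = 1.41944/1.40822 = 1.00797

1.4082 163.43 1.0080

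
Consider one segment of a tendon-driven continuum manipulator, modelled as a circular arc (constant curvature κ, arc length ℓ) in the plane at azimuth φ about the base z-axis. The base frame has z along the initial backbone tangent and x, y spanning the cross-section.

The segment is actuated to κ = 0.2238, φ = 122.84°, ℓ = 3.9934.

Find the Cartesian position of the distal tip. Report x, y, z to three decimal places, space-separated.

-0.905 1.402 3.483

θ = κ·ℓ = 0.2238 × 3.9934 = 0.89372 rad
ρ = (1 − cos θ)/κ = (1 − 0.62651)/0.2238 = 1.66884
z = sin θ / κ = 0.77941/0.2238 = 3.48262
x = ρ cos φ = 1.66884 × cos(122.84°) = -0.90500
y = ρ sin φ = 1.66884 × sin(122.84°) = 1.40214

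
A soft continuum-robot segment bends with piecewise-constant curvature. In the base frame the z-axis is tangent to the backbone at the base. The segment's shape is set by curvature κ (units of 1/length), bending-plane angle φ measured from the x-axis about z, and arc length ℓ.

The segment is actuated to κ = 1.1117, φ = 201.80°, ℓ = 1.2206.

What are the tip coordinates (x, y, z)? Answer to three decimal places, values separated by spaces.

θ = κ·ℓ = 1.1117 × 1.2206 = 1.35694 rad
ρ = (1 − cos θ)/κ = (1 − 0.21223)/1.1117 = 0.70862
z = sin θ / κ = 0.97722/1.1117 = 0.87903
x = ρ cos φ = 0.70862 × cos(201.80°) = -0.65794
y = ρ sin φ = 0.70862 × sin(201.80°) = -0.26316

-0.658 -0.263 0.879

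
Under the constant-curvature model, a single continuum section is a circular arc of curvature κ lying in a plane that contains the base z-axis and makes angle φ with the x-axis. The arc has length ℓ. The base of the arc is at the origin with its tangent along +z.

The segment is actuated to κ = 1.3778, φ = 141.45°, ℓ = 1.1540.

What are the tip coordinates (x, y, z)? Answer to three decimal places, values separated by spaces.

θ = κ·ℓ = 1.3778 × 1.1540 = 1.58998 rad
ρ = (1 − cos θ)/κ = (1 − -0.01918)/1.3778 = 0.73972
z = sin θ / κ = 0.99982/1.3778 = 0.72566
x = ρ cos φ = 0.73972 × cos(141.45°) = -0.57851
y = ρ sin φ = 0.73972 × sin(141.45°) = 0.46099

-0.579 0.461 0.726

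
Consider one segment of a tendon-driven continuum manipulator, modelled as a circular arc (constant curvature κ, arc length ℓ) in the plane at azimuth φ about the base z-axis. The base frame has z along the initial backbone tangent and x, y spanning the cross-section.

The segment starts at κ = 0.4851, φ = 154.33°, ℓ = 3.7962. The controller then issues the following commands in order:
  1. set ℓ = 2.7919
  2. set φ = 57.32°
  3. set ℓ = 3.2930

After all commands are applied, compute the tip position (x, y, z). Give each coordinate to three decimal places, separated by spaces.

initial: κ=0.4851, φ=154.33°, ℓ=3.7962
cmd 1: set ℓ=2.7919 → (κ,φ,ℓ)=(0.4851,154.33°,2.7919) → tip=(-1.4590,0.7012,2.0133)
cmd 2: set φ=57.32° → (κ,φ,ℓ)=(0.4851,57.32°,2.7919) → tip=(0.8740,1.3625,2.0133)
cmd 3: set ℓ=3.2930 → (κ,φ,ℓ)=(0.4851,57.32°,3.2930) → tip=(1.1427,1.7813,2.0607)

1.143 1.781 2.061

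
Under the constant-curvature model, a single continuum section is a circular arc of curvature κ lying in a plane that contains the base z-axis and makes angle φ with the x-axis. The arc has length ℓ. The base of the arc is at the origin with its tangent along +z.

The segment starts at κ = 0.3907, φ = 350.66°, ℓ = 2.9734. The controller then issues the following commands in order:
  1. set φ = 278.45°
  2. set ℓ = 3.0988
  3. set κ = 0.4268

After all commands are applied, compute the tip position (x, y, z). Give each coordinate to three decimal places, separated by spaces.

initial: κ=0.3907, φ=350.66°, ℓ=2.9734
cmd 1: set φ=278.45° → (κ,φ,ℓ)=(0.3907,278.45°,2.9734) → tip=(0.2265,-1.5247,2.3483)
cmd 2: set ℓ=3.0988 → (κ,φ,ℓ)=(0.3907,278.45°,3.0988) → tip=(0.2436,-1.6396,2.3954)
cmd 3: set κ=0.4268 → (κ,φ,ℓ)=(0.4268,278.45°,3.0988) → tip=(0.2597,-1.7482,2.2712)

0.260 -1.748 2.271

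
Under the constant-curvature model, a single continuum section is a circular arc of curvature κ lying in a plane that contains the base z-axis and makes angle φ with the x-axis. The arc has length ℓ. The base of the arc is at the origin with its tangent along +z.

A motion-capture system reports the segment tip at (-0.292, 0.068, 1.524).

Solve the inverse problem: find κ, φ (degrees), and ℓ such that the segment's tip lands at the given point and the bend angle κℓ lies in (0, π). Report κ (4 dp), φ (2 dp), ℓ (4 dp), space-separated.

ρ = √(x²+y²) = √(-0.292² + 0.068²) = 0.29981
φ = atan2(y, x) mod 360° = atan2(0.068, -0.292) = 166.8908°
|p|² = ρ² + z² = 0.29981² + 1.524² = 2.41246
κ = 2ρ / |p|² = 2×0.29981 / 2.41246 = 0.24855
θ = 2·atan2(ρ, z) = 2·atan2(0.29981, 1.524) = 0.38849 rad
ℓ = θ/κ = 0.38849/0.24855 = 1.56302

0.2486 166.89 1.5630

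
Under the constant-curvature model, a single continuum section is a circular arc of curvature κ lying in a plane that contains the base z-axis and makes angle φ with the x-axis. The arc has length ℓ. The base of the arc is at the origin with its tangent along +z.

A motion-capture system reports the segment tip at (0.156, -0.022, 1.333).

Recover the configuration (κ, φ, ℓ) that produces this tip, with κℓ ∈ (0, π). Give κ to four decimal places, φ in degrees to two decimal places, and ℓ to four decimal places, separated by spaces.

0.1749 351.97 1.3454

ρ = √(x²+y²) = √(0.156² + -0.022²) = 0.15754
φ = atan2(y, x) mod 360° = atan2(-0.022, 0.156) = 351.9728°
|p|² = ρ² + z² = 0.15754² + 1.333² = 1.80171
κ = 2ρ / |p|² = 2×0.15754 / 1.80171 = 0.17488
θ = 2·atan2(ρ, z) = 2·atan2(0.15754, 1.333) = 0.23528 rad
ℓ = θ/κ = 0.23528/0.17488 = 1.34538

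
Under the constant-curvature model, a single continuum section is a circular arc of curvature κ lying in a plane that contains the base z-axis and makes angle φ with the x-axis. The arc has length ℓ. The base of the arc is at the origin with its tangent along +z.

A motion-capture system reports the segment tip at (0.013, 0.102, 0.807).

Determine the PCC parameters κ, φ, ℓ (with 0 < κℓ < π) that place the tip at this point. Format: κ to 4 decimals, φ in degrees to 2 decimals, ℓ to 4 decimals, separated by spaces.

ρ = √(x²+y²) = √(0.013² + 0.102²) = 0.10283
φ = atan2(y, x) mod 360° = atan2(0.102, 0.013) = 82.7368°
|p|² = ρ² + z² = 0.10283² + 0.807² = 0.66182
κ = 2ρ / |p|² = 2×0.10283 / 0.66182 = 0.31073
θ = 2·atan2(ρ, z) = 2·atan2(0.10283, 0.807) = 0.25347 rad
ℓ = θ/κ = 0.25347/0.31073 = 0.81571

0.3107 82.74 0.8157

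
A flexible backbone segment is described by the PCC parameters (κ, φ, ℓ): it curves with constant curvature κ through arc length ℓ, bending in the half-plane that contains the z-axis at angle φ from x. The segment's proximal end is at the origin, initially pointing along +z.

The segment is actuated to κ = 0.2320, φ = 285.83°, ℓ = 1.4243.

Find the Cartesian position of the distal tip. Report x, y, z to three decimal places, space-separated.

0.064 -0.224 1.399

θ = κ·ℓ = 0.2320 × 1.4243 = 0.33044 rad
ρ = (1 − cos θ)/κ = (1 − 0.94590)/0.2320 = 0.23319
z = sin θ / κ = 0.32446/0.2320 = 1.39852
x = ρ cos φ = 0.23319 × cos(285.83°) = 0.06361
y = ρ sin φ = 0.23319 × sin(285.83°) = -0.22434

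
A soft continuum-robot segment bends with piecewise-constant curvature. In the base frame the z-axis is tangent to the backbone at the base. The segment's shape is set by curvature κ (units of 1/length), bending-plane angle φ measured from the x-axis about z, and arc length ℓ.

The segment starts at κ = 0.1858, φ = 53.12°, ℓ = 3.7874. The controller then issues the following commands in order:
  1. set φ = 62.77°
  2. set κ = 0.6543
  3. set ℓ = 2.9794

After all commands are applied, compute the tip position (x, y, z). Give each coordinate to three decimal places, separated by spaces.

0.958 1.861 1.420

initial: κ=0.1858, φ=53.12°, ℓ=3.7874
cmd 1: set φ=62.77° → (κ,φ,ℓ)=(0.1858,62.77°,3.7874) → tip=(0.5850,1.1368,3.4825)
cmd 2: set κ=0.6543 → (κ,φ,ℓ)=(0.6543,62.77°,3.7874) → tip=(1.2503,2.4296,0.9413)
cmd 3: set ℓ=2.9794 → (κ,φ,ℓ)=(0.6543,62.77°,2.9794) → tip=(0.9578,1.8613,1.4201)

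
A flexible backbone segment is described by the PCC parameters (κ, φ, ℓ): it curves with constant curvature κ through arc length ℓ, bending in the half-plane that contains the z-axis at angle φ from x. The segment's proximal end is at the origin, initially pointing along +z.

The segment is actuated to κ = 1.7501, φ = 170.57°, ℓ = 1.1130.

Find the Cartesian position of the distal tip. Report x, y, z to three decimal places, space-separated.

θ = κ·ℓ = 1.7501 × 1.1130 = 1.94786 rad
ρ = (1 − cos θ)/κ = (1 − -0.36819)/1.7501 = 0.78178
z = sin θ / κ = 0.92975/1.7501 = 0.53125
x = ρ cos φ = 0.78178 × cos(170.57°) = -0.77122
y = ρ sin φ = 0.78178 × sin(170.57°) = 0.12809

-0.771 0.128 0.531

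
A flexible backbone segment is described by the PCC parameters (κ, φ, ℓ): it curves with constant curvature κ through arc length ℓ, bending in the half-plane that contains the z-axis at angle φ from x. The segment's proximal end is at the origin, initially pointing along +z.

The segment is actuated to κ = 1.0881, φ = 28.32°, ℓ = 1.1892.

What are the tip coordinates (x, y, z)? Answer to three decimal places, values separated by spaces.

θ = κ·ℓ = 1.0881 × 1.1892 = 1.29397 rad
ρ = (1 − cos θ)/κ = (1 − 0.27331)/1.0881 = 0.66786
z = sin θ / κ = 0.96193/1.0881 = 0.88404
x = ρ cos φ = 0.66786 × cos(28.32°) = 0.58792
y = ρ sin φ = 0.66786 × sin(28.32°) = 0.31683

0.588 0.317 0.884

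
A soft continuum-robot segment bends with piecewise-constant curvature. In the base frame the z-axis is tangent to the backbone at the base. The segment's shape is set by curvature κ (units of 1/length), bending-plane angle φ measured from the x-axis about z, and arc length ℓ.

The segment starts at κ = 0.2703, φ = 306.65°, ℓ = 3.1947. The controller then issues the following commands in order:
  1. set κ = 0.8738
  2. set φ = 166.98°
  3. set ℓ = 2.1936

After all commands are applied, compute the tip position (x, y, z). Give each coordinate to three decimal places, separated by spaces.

initial: κ=0.2703, φ=306.65°, ℓ=3.1947
cmd 1: set κ=0.8738 → (κ,φ,ℓ)=(0.8738,306.65°,3.1947) → tip=(1.3248,-1.7807,0.3925)
cmd 2: set φ=166.98° → (κ,φ,ℓ)=(0.8738,166.98°,3.1947) → tip=(-2.1624,0.5000,0.3925)
cmd 3: set ℓ=2.1936 → (κ,φ,ℓ)=(0.8738,166.98°,2.1936) → tip=(-1.4931,0.3453,1.0766)

-1.493 0.345 1.077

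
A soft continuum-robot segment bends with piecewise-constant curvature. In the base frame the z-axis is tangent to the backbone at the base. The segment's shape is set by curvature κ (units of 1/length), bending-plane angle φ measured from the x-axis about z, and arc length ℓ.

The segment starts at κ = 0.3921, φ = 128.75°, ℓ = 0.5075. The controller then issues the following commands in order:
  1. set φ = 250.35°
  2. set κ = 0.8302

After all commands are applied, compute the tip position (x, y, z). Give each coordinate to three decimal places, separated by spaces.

initial: κ=0.3921, φ=128.75°, ℓ=0.5075
cmd 1: set φ=250.35° → (κ,φ,ℓ)=(0.3921,250.35°,0.5075) → tip=(-0.0169,-0.0474,0.5042)
cmd 2: set κ=0.8302 → (κ,φ,ℓ)=(0.8302,250.35°,0.5075) → tip=(-0.0354,-0.0992,0.4926)

-0.035 -0.099 0.493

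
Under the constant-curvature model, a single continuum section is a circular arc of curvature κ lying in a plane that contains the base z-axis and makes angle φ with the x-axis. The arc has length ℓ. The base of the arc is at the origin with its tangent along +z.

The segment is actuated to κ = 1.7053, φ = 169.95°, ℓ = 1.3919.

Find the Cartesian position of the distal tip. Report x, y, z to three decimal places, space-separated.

-0.993 0.176 0.407

θ = κ·ℓ = 1.7053 × 1.3919 = 2.37361 rad
ρ = (1 − cos θ)/κ = (1 − -0.71931)/1.7053 = 1.00822
z = sin θ / κ = 0.69469/1.7053 = 0.40737
x = ρ cos φ = 1.00822 × cos(169.95°) = -0.99275
y = ρ sin φ = 1.00822 × sin(169.95°) = 0.17594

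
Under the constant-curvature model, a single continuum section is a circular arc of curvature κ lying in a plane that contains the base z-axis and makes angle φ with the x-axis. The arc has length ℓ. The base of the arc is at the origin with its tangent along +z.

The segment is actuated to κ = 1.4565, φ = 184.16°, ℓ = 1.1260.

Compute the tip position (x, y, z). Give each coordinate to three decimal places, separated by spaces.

-0.732 -0.053 0.685

θ = κ·ℓ = 1.4565 × 1.1260 = 1.64002 rad
ρ = (1 − cos θ)/κ = (1 − -0.06917)/1.4565 = 0.73407
z = sin θ / κ = 0.99761/1.4565 = 0.68493
x = ρ cos φ = 0.73407 × cos(184.16°) = -0.73213
y = ρ sin φ = 0.73407 × sin(184.16°) = -0.05325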